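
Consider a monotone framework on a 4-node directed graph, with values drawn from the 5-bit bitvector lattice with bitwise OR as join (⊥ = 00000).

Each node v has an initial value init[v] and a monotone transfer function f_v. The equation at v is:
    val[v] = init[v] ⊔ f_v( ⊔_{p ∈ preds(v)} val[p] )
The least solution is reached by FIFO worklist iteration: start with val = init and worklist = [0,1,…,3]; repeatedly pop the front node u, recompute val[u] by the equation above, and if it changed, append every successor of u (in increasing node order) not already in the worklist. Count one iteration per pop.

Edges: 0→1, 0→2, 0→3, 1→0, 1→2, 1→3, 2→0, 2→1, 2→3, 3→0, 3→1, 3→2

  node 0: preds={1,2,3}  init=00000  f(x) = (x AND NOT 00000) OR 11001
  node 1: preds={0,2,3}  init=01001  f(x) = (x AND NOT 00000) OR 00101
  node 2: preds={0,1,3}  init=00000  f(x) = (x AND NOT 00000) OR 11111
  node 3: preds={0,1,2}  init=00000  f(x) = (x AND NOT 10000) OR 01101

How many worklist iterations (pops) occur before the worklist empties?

9

Worklist (9 pops):
  #1 pop 0: in=01001 → 11001 (was 00000); enqueue []
  #2 pop 1: in=11001 → 11101 (was 01001); enqueue [0]
  #3 pop 2: in=11101 → 11111 (was 00000); enqueue [1]
  #4 pop 3: in=11111 → 01111 (was 00000); enqueue [2]
  #5 pop 0: in=11111 → 11111 (was 11001); enqueue [3]
  #6 pop 1: in=11111 → 11111 (was 11101); enqueue [0]
  #7 pop 2: in=11111 → 11111 (no change)
  #8 pop 3: in=11111 → 01111 (no change)
  #9 pop 0: in=11111 → 11111 (no change)

Fixpoint:
  val[0] = 11111
  val[1] = 11111
  val[2] = 11111
  val[3] = 01111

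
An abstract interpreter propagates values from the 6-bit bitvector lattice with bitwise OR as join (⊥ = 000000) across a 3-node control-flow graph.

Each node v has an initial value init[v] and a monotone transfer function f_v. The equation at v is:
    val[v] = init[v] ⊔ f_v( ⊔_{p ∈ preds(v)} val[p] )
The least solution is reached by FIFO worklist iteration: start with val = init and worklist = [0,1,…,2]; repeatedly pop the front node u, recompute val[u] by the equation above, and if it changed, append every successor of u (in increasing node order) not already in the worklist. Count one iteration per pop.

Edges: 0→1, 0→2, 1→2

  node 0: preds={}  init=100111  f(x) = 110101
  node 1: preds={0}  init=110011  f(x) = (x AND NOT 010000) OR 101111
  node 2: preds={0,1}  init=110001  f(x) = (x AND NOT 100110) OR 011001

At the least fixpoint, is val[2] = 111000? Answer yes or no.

no

Trace (3 dequeues):
  [1] u=0 | in 000000 | out 110111 | prev 100111 | push {}
  [2] u=1 | in 110111 | out 111111 | prev 110011 | push {}
  [3] u=2 | in 111111 | out 111001 | prev 110001 | push {}

Converged values:
  [0] 110111
  [1] 111111
  [2] 111001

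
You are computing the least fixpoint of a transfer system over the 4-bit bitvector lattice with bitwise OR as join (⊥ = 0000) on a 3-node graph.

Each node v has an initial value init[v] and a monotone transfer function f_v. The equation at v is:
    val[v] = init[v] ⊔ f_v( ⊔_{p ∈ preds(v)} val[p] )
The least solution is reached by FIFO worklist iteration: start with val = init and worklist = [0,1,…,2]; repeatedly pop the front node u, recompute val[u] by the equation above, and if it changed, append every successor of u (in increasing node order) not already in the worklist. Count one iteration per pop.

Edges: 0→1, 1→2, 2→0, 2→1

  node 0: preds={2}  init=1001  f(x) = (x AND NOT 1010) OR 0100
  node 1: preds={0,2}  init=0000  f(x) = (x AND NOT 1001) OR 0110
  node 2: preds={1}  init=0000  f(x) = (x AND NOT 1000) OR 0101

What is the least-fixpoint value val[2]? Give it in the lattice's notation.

0111

Worklist (5 pops):
  #1 pop 0: in=0000 → 1101 (was 1001); enqueue []
  #2 pop 1: in=1101 → 0110 (was 0000); enqueue []
  #3 pop 2: in=0110 → 0111 (was 0000); enqueue [0,1]
  #4 pop 0: in=0111 → 1101 (no change)
  #5 pop 1: in=1111 → 0110 (no change)

Fixpoint:
  val[0] = 1101
  val[1] = 0110
  val[2] = 0111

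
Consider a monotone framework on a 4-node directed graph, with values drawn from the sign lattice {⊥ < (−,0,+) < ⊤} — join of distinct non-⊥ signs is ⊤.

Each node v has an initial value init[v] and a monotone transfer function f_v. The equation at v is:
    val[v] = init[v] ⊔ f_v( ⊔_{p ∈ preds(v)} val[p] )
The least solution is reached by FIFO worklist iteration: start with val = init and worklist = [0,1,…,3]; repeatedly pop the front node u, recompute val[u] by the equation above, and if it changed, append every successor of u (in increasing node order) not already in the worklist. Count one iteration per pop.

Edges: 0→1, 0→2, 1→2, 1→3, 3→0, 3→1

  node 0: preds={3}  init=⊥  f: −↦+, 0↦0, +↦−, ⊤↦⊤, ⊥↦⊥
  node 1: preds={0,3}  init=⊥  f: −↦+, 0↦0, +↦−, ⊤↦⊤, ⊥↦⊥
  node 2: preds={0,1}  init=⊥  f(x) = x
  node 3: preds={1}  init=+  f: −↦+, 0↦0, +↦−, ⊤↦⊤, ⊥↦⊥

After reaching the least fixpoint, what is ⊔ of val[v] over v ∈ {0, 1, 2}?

⊤

Iteration log — 7 steps:
  step 1. node 0  ⊔preds=+  new=−  old=⊥  +wl: 
  step 2. node 1  ⊔preds=⊤  new=⊤  old=⊥  +wl: 
  step 3. node 2  ⊔preds=⊤  new=⊤  old=⊥  +wl: 
  step 4. node 3  ⊔preds=⊤  new=⊤  old=+  +wl: 0,1
  step 5. node 0  ⊔preds=⊤  new=⊤  old=−  +wl: 2
  step 6. node 1  ⊔preds=⊤  new=⊤  stable
  step 7. node 2  ⊔preds=⊤  new=⊤  stable

Least fixpoint reached:
  node 0: ⊤
  node 1: ⊤
  node 2: ⊤
  node 3: ⊤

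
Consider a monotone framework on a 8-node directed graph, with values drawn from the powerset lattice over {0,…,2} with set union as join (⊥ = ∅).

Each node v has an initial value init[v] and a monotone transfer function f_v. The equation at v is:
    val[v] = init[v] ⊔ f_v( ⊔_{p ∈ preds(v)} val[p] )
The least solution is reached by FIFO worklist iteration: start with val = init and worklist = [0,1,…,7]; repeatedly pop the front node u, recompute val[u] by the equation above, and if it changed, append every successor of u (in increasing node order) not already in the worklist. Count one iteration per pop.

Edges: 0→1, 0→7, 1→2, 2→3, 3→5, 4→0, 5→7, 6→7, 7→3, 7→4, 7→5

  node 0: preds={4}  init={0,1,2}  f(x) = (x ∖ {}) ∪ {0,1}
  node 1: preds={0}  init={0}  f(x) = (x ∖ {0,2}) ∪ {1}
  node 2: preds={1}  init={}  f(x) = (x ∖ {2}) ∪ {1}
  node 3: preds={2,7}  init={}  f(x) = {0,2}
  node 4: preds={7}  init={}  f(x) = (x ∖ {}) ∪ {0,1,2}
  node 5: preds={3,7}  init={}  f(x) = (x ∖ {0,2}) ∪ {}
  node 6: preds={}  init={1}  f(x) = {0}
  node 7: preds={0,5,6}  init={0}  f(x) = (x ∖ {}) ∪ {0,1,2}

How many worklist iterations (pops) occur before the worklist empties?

13

Iteration log — 13 steps:
  step 1. node 0  ⊔preds={}  new={0,1,2}  stable
  step 2. node 1  ⊔preds={0,1,2}  new={0,1}  old={0}  +wl: 
  step 3. node 2  ⊔preds={0,1}  new={0,1}  old={}  +wl: 
  step 4. node 3  ⊔preds={0,1}  new={0,2}  old={}  +wl: 
  step 5. node 4  ⊔preds={0}  new={0,1,2}  old={}  +wl: 0
  step 6. node 5  ⊔preds={0,2}  new={}  stable
  step 7. node 6  ⊔preds={}  new={0,1}  old={1}  +wl: 
  step 8. node 7  ⊔preds={0,1,2}  new={0,1,2}  old={0}  +wl: 3,4,5
  step 9. node 0  ⊔preds={0,1,2}  new={0,1,2}  stable
  step 10. node 3  ⊔preds={0,1,2}  new={0,2}  stable
  step 11. node 4  ⊔preds={0,1,2}  new={0,1,2}  stable
  step 12. node 5  ⊔preds={0,1,2}  new={1}  old={}  +wl: 7
  step 13. node 7  ⊔preds={0,1,2}  new={0,1,2}  stable

Least fixpoint reached:
  node 0: {0,1,2}
  node 1: {0,1}
  node 2: {0,1}
  node 3: {0,2}
  node 4: {0,1,2}
  node 5: {1}
  node 6: {0,1}
  node 7: {0,1,2}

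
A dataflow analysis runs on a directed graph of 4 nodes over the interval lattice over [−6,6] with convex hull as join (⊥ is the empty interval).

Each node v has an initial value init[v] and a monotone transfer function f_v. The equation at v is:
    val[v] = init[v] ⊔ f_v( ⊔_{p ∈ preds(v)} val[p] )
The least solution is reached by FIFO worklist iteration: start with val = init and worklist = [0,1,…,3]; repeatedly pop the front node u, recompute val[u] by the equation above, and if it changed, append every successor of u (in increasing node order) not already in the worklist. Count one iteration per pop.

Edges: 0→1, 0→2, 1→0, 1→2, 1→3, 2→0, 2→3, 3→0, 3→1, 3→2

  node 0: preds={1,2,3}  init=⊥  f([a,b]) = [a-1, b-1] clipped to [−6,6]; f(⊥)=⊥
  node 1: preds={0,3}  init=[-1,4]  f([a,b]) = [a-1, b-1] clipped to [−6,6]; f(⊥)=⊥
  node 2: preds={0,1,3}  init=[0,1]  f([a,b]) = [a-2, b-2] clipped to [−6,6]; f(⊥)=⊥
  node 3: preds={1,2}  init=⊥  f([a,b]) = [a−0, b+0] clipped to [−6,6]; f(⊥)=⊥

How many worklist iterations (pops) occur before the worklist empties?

Worklist (12 pops):
  #1 pop 0: in=[-1,4] → [-2,3] (was ⊥); enqueue []
  #2 pop 1: in=[-2,3] → [-3,4] (was [-1,4]); enqueue [0]
  #3 pop 2: in=[-3,4] → [-5,2] (was [0,1]); enqueue []
  #4 pop 3: in=[-5,4] → [-5,4] (was ⊥); enqueue [1,2]
  #5 pop 0: in=[-5,4] → [-6,3] (was [-2,3]); enqueue []
  #6 pop 1: in=[-6,4] → [-6,4] (was [-3,4]); enqueue [0,3]
  #7 pop 2: in=[-6,4] → [-6,2] (was [-5,2]); enqueue []
  #8 pop 0: in=[-6,4] → [-6,3] (no change)
  #9 pop 3: in=[-6,4] → [-6,4] (was [-5,4]); enqueue [0,1,2]
  #10 pop 0: in=[-6,4] → [-6,3] (no change)
  #11 pop 1: in=[-6,4] → [-6,4] (no change)
  #12 pop 2: in=[-6,4] → [-6,2] (no change)

Fixpoint:
  val[0] = [-6,3]
  val[1] = [-6,4]
  val[2] = [-6,2]
  val[3] = [-6,4]

12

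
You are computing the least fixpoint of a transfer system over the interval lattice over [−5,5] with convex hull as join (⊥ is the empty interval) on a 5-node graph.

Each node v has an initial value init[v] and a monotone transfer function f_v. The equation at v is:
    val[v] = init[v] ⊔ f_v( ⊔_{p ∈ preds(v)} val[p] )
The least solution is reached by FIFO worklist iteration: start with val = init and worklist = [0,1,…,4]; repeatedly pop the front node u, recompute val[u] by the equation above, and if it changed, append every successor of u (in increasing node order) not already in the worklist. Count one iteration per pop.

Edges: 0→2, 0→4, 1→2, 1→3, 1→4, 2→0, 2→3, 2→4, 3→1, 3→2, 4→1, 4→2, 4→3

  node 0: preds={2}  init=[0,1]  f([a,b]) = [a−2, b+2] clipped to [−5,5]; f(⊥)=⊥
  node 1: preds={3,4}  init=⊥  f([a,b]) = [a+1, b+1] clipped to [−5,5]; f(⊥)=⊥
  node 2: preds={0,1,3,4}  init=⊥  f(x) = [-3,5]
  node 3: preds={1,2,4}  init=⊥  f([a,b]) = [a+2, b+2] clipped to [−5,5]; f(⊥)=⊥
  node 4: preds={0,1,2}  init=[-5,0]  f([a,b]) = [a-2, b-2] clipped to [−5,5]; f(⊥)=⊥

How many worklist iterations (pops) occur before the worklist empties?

Trace (10 dequeues):
  [1] u=0 | in ⊥ | out [0,1] | ==
  [2] u=1 | in [-5,0] | out [-4,1] | prev ⊥ | push {}
  [3] u=2 | in [-5,1] | out [-3,5] | prev ⊥ | push {0}
  [4] u=3 | in [-5,5] | out [-3,5] | prev ⊥ | push {1,2}
  [5] u=4 | in [-4,5] | out [-5,3] | prev [-5,0] | push {3}
  [6] u=0 | in [-3,5] | out [-5,5] | prev [0,1] | push {4}
  [7] u=1 | in [-5,5] | out [-4,5] | prev [-4,1] | push {}
  [8] u=2 | in [-5,5] | out [-3,5] | ==
  [9] u=3 | in [-5,5] | out [-3,5] | ==
  [10] u=4 | in [-5,5] | out [-5,3] | ==

Converged values:
  [0] [-5,5]
  [1] [-4,5]
  [2] [-3,5]
  [3] [-3,5]
  [4] [-5,3]

10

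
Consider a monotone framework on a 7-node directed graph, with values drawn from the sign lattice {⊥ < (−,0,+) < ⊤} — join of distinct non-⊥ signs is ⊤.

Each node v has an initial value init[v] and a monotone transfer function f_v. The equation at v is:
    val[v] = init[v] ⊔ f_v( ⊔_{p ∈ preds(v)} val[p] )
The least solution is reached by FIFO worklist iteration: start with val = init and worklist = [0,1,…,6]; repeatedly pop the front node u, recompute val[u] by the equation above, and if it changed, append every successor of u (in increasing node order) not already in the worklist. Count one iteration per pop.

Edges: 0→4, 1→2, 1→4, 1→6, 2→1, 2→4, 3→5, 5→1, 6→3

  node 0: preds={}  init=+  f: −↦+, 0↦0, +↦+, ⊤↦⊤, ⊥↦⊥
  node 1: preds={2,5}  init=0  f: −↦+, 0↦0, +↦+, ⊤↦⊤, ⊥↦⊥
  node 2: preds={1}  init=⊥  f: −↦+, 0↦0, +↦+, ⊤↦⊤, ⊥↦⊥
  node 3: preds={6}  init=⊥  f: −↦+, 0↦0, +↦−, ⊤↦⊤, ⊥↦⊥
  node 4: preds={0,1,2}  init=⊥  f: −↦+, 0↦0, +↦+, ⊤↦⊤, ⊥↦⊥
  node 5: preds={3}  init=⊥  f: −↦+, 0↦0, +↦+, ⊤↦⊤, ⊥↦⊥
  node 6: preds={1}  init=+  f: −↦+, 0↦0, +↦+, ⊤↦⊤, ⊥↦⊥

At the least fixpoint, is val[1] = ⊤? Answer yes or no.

yes

Trace (14 dequeues):
  [1] u=0 | in ⊥ | out + | ==
  [2] u=1 | in ⊥ | out 0 | ==
  [3] u=2 | in 0 | out 0 | prev ⊥ | push {1}
  [4] u=3 | in + | out − | prev ⊥ | push {}
  [5] u=4 | in ⊤ | out ⊤ | prev ⊥ | push {}
  [6] u=5 | in − | out + | prev ⊥ | push {}
  [7] u=6 | in 0 | out ⊤ | prev + | push {3}
  [8] u=1 | in ⊤ | out ⊤ | prev 0 | push {2,4,6}
  [9] u=3 | in ⊤ | out ⊤ | prev − | push {5}
  [10] u=2 | in ⊤ | out ⊤ | prev 0 | push {1}
  [11] u=4 | in ⊤ | out ⊤ | ==
  [12] u=6 | in ⊤ | out ⊤ | ==
  [13] u=5 | in ⊤ | out ⊤ | prev + | push {}
  [14] u=1 | in ⊤ | out ⊤ | ==

Converged values:
  [0] +
  [1] ⊤
  [2] ⊤
  [3] ⊤
  [4] ⊤
  [5] ⊤
  [6] ⊤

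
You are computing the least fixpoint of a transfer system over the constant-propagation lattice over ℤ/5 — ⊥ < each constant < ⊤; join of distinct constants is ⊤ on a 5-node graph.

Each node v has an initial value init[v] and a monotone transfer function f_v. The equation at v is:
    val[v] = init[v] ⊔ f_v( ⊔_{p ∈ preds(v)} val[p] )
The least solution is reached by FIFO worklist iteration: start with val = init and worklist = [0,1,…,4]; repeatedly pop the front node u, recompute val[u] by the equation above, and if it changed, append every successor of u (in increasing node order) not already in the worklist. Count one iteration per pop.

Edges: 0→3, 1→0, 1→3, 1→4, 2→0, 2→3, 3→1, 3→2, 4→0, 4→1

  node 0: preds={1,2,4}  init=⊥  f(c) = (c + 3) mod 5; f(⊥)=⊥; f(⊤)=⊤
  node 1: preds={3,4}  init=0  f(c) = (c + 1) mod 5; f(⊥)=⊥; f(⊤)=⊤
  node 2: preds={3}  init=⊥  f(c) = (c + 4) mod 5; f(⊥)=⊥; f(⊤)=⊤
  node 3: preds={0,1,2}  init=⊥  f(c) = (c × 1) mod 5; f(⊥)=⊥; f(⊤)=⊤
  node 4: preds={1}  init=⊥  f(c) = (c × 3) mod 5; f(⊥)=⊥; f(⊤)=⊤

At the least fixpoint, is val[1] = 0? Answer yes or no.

no

Worklist (12 pops):
  #1 pop 0: in=0 → 3 (was ⊥); enqueue []
  #2 pop 1: in=⊥ → 0 (no change)
  #3 pop 2: in=⊥ → ⊥ (no change)
  #4 pop 3: in=⊤ → ⊤ (was ⊥); enqueue [1,2]
  #5 pop 4: in=0 → 0 (was ⊥); enqueue [0]
  #6 pop 1: in=⊤ → ⊤ (was 0); enqueue [3,4]
  #7 pop 2: in=⊤ → ⊤ (was ⊥); enqueue []
  #8 pop 0: in=⊤ → ⊤ (was 3); enqueue []
  #9 pop 3: in=⊤ → ⊤ (no change)
  #10 pop 4: in=⊤ → ⊤ (was 0); enqueue [0,1]
  #11 pop 0: in=⊤ → ⊤ (no change)
  #12 pop 1: in=⊤ → ⊤ (no change)

Fixpoint:
  val[0] = ⊤
  val[1] = ⊤
  val[2] = ⊤
  val[3] = ⊤
  val[4] = ⊤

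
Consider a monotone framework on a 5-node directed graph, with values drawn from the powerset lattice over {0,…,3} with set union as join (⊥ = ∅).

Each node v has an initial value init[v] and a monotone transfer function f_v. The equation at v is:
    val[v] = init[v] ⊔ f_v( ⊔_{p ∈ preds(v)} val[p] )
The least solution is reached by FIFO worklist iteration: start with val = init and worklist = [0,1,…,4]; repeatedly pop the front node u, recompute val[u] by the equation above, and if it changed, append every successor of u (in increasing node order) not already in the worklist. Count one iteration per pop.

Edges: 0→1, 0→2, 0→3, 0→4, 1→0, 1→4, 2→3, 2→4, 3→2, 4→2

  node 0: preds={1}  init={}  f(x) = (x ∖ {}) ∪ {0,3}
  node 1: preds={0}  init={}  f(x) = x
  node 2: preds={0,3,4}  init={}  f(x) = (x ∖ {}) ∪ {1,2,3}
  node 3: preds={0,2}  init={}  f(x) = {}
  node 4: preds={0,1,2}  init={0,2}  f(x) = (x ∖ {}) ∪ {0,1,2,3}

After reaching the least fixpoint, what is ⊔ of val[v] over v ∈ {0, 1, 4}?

{0,1,2,3}

Worklist (7 pops):
  #1 pop 0: in={} → {0,3} (was {}); enqueue []
  #2 pop 1: in={0,3} → {0,3} (was {}); enqueue [0]
  #3 pop 2: in={0,2,3} → {0,1,2,3} (was {}); enqueue []
  #4 pop 3: in={0,1,2,3} → {} (no change)
  #5 pop 4: in={0,1,2,3} → {0,1,2,3} (was {0,2}); enqueue [2]
  #6 pop 0: in={0,3} → {0,3} (no change)
  #7 pop 2: in={0,1,2,3} → {0,1,2,3} (no change)

Fixpoint:
  val[0] = {0,3}
  val[1] = {0,3}
  val[2] = {0,1,2,3}
  val[3] = {}
  val[4] = {0,1,2,3}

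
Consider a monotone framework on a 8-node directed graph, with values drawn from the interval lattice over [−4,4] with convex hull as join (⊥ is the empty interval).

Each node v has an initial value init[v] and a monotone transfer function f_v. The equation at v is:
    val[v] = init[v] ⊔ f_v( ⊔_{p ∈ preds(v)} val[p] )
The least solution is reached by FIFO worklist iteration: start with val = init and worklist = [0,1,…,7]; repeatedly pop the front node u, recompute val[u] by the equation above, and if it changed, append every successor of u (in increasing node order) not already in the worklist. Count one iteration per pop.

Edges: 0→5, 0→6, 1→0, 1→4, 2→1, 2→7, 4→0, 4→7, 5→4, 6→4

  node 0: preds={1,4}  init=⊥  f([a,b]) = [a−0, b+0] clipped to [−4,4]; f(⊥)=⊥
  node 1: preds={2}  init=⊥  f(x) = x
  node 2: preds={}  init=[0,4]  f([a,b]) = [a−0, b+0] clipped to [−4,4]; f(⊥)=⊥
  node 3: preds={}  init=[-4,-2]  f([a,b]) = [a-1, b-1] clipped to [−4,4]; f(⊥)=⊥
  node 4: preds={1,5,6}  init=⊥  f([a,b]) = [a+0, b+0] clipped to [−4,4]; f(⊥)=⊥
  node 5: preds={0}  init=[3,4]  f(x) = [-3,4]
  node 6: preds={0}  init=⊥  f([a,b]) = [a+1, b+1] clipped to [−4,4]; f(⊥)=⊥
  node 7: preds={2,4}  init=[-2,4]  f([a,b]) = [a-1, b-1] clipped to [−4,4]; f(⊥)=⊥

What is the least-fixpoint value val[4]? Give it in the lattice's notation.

Iteration log — 18 steps:
  step 1. node 0  ⊔preds=⊥  new=⊥  stable
  step 2. node 1  ⊔preds=[0,4]  new=[0,4]  old=⊥  +wl: 0
  step 3. node 2  ⊔preds=⊥  new=[0,4]  stable
  step 4. node 3  ⊔preds=⊥  new=[-4,-2]  stable
  step 5. node 4  ⊔preds=[0,4]  new=[0,4]  old=⊥  +wl: 
  step 6. node 5  ⊔preds=⊥  new=[-3,4]  old=[3,4]  +wl: 4
  step 7. node 6  ⊔preds=⊥  new=⊥  stable
  step 8. node 7  ⊔preds=[0,4]  new=[-2,4]  stable
  step 9. node 0  ⊔preds=[0,4]  new=[0,4]  old=⊥  +wl: 5,6
  step 10. node 4  ⊔preds=[-3,4]  new=[-3,4]  old=[0,4]  +wl: 0,7
  step 11. node 5  ⊔preds=[0,4]  new=[-3,4]  stable
  step 12. node 6  ⊔preds=[0,4]  new=[1,4]  old=⊥  +wl: 4
  step 13. node 0  ⊔preds=[-3,4]  new=[-3,4]  old=[0,4]  +wl: 5,6
  step 14. node 7  ⊔preds=[-3,4]  new=[-4,4]  old=[-2,4]  +wl: 
  step 15. node 4  ⊔preds=[-3,4]  new=[-3,4]  stable
  step 16. node 5  ⊔preds=[-3,4]  new=[-3,4]  stable
  step 17. node 6  ⊔preds=[-3,4]  new=[-2,4]  old=[1,4]  +wl: 4
  step 18. node 4  ⊔preds=[-3,4]  new=[-3,4]  stable

Least fixpoint reached:
  node 0: [-3,4]
  node 1: [0,4]
  node 2: [0,4]
  node 3: [-4,-2]
  node 4: [-3,4]
  node 5: [-3,4]
  node 6: [-2,4]
  node 7: [-4,4]

[-3,4]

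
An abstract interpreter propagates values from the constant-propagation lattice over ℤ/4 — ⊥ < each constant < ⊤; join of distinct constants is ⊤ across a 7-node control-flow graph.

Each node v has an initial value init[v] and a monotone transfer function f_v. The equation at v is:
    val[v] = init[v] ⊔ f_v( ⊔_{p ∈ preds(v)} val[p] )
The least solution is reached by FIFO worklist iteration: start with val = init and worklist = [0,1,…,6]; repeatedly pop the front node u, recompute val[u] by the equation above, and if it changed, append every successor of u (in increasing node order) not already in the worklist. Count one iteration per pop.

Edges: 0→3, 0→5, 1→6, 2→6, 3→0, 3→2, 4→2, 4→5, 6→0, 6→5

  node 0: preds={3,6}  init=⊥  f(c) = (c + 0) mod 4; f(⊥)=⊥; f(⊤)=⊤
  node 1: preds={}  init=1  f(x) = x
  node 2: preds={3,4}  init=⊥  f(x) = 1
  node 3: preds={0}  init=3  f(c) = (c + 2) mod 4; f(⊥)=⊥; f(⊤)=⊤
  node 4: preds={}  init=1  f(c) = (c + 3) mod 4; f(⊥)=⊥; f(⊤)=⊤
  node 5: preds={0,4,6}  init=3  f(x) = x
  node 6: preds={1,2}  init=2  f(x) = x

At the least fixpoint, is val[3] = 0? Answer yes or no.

Trace (10 dequeues):
  [1] u=0 | in ⊤ | out ⊤ | prev ⊥ | push {}
  [2] u=1 | in ⊥ | out 1 | ==
  [3] u=2 | in ⊤ | out 1 | prev ⊥ | push {}
  [4] u=3 | in ⊤ | out ⊤ | prev 3 | push {0,2}
  [5] u=4 | in ⊥ | out 1 | ==
  [6] u=5 | in ⊤ | out ⊤ | prev 3 | push {}
  [7] u=6 | in 1 | out ⊤ | prev 2 | push {5}
  [8] u=0 | in ⊤ | out ⊤ | ==
  [9] u=2 | in ⊤ | out 1 | ==
  [10] u=5 | in ⊤ | out ⊤ | ==

Converged values:
  [0] ⊤
  [1] 1
  [2] 1
  [3] ⊤
  [4] 1
  [5] ⊤
  [6] ⊤

no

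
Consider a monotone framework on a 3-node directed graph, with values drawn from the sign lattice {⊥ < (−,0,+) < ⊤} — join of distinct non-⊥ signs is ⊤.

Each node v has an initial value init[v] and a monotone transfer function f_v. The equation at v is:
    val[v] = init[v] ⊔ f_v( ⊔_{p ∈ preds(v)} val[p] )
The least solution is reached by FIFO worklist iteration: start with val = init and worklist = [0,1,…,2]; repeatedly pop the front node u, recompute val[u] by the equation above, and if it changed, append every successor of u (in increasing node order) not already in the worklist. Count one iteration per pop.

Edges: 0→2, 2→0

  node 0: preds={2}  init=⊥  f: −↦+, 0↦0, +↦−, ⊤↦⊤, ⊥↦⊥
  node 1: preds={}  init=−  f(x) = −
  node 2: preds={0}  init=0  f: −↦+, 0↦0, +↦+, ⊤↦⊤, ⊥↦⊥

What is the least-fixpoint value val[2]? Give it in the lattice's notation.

0

Worklist (3 pops):
  #1 pop 0: in=0 → 0 (was ⊥); enqueue []
  #2 pop 1: in=⊥ → − (no change)
  #3 pop 2: in=0 → 0 (no change)

Fixpoint:
  val[0] = 0
  val[1] = −
  val[2] = 0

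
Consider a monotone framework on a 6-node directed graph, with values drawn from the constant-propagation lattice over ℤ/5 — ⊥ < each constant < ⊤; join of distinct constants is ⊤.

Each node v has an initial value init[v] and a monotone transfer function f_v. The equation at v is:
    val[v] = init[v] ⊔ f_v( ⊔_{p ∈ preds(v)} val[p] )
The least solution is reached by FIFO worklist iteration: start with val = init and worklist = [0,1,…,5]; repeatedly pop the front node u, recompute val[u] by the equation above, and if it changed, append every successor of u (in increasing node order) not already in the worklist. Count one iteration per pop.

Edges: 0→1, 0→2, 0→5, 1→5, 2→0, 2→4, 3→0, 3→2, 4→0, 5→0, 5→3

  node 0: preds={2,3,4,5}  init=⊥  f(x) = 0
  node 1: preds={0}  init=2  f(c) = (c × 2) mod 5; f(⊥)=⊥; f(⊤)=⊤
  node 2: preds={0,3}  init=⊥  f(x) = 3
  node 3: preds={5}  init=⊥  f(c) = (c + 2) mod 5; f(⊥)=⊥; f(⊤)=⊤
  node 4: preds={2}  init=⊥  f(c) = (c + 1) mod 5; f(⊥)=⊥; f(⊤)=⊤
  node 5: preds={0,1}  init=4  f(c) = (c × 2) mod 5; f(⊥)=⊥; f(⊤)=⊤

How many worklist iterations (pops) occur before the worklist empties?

11

Iteration log — 11 steps:
  step 1. node 0  ⊔preds=4  new=0  old=⊥  +wl: 
  step 2. node 1  ⊔preds=0  new=⊤  old=2  +wl: 
  step 3. node 2  ⊔preds=0  new=3  old=⊥  +wl: 0
  step 4. node 3  ⊔preds=4  new=1  old=⊥  +wl: 2
  step 5. node 4  ⊔preds=3  new=4  old=⊥  +wl: 
  step 6. node 5  ⊔preds=⊤  new=⊤  old=4  +wl: 3
  step 7. node 0  ⊔preds=⊤  new=0  stable
  step 8. node 2  ⊔preds=⊤  new=3  stable
  step 9. node 3  ⊔preds=⊤  new=⊤  old=1  +wl: 0,2
  step 10. node 0  ⊔preds=⊤  new=0  stable
  step 11. node 2  ⊔preds=⊤  new=3  stable

Least fixpoint reached:
  node 0: 0
  node 1: ⊤
  node 2: 3
  node 3: ⊤
  node 4: 4
  node 5: ⊤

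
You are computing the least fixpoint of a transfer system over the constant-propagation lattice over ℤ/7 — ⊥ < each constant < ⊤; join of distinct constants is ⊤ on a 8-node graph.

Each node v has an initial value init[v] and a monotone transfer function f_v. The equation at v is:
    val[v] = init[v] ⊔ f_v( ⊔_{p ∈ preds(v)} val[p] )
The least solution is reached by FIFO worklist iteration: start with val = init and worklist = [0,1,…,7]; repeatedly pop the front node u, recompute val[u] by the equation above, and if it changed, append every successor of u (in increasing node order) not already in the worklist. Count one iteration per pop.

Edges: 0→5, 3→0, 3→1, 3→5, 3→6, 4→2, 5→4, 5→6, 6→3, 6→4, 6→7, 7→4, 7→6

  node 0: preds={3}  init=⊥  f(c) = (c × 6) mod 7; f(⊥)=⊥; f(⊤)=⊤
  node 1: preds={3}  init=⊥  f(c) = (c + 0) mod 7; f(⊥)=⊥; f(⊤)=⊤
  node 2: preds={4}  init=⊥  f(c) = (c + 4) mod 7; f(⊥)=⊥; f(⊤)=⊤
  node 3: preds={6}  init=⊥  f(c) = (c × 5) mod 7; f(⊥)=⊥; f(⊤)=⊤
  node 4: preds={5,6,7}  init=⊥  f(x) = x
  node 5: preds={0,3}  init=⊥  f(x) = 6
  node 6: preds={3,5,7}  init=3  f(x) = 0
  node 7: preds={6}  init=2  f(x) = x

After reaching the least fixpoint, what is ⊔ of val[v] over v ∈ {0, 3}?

⊤

Worklist (18 pops):
  #1 pop 0: in=⊥ → ⊥ (no change)
  #2 pop 1: in=⊥ → ⊥ (no change)
  #3 pop 2: in=⊥ → ⊥ (no change)
  #4 pop 3: in=3 → 1 (was ⊥); enqueue [0,1]
  #5 pop 4: in=⊤ → ⊤ (was ⊥); enqueue [2]
  #6 pop 5: in=1 → 6 (was ⊥); enqueue [4]
  #7 pop 6: in=⊤ → ⊤ (was 3); enqueue [3]
  #8 pop 7: in=⊤ → ⊤ (was 2); enqueue [6]
  #9 pop 0: in=1 → 6 (was ⊥); enqueue [5]
  #10 pop 1: in=1 → 1 (was ⊥); enqueue []
  #11 pop 2: in=⊤ → ⊤ (was ⊥); enqueue []
  #12 pop 4: in=⊤ → ⊤ (no change)
  #13 pop 3: in=⊤ → ⊤ (was 1); enqueue [0,1]
  #14 pop 6: in=⊤ → ⊤ (no change)
  #15 pop 5: in=⊤ → 6 (no change)
  #16 pop 0: in=⊤ → ⊤ (was 6); enqueue [5]
  #17 pop 1: in=⊤ → ⊤ (was 1); enqueue []
  #18 pop 5: in=⊤ → 6 (no change)

Fixpoint:
  val[0] = ⊤
  val[1] = ⊤
  val[2] = ⊤
  val[3] = ⊤
  val[4] = ⊤
  val[5] = 6
  val[6] = ⊤
  val[7] = ⊤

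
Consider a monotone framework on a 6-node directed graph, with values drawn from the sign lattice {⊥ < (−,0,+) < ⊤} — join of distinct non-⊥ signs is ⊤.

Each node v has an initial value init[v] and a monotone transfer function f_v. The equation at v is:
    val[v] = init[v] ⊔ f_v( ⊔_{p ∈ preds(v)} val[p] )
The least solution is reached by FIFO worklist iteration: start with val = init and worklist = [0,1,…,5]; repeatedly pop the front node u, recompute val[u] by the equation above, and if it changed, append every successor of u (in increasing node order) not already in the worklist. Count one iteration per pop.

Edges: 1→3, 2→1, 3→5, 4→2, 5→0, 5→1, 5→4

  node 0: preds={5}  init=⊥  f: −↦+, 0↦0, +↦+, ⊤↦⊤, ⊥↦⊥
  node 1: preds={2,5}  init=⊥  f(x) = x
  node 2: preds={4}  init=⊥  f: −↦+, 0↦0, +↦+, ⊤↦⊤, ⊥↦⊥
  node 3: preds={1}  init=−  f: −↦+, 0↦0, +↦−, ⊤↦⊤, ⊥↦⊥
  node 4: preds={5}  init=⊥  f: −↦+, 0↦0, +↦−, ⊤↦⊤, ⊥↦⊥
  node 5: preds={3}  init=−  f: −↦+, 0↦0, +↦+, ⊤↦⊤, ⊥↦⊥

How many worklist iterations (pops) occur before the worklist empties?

13

Iteration log — 13 steps:
  step 1. node 0  ⊔preds=−  new=+  old=⊥  +wl: 
  step 2. node 1  ⊔preds=−  new=−  old=⊥  +wl: 
  step 3. node 2  ⊔preds=⊥  new=⊥  stable
  step 4. node 3  ⊔preds=−  new=⊤  old=−  +wl: 
  step 5. node 4  ⊔preds=−  new=+  old=⊥  +wl: 2
  step 6. node 5  ⊔preds=⊤  new=⊤  old=−  +wl: 0,1,4
  step 7. node 2  ⊔preds=+  new=+  old=⊥  +wl: 
  step 8. node 0  ⊔preds=⊤  new=⊤  old=+  +wl: 
  step 9. node 1  ⊔preds=⊤  new=⊤  old=−  +wl: 3
  step 10. node 4  ⊔preds=⊤  new=⊤  old=+  +wl: 2
  step 11. node 3  ⊔preds=⊤  new=⊤  stable
  step 12. node 2  ⊔preds=⊤  new=⊤  old=+  +wl: 1
  step 13. node 1  ⊔preds=⊤  new=⊤  stable

Least fixpoint reached:
  node 0: ⊤
  node 1: ⊤
  node 2: ⊤
  node 3: ⊤
  node 4: ⊤
  node 5: ⊤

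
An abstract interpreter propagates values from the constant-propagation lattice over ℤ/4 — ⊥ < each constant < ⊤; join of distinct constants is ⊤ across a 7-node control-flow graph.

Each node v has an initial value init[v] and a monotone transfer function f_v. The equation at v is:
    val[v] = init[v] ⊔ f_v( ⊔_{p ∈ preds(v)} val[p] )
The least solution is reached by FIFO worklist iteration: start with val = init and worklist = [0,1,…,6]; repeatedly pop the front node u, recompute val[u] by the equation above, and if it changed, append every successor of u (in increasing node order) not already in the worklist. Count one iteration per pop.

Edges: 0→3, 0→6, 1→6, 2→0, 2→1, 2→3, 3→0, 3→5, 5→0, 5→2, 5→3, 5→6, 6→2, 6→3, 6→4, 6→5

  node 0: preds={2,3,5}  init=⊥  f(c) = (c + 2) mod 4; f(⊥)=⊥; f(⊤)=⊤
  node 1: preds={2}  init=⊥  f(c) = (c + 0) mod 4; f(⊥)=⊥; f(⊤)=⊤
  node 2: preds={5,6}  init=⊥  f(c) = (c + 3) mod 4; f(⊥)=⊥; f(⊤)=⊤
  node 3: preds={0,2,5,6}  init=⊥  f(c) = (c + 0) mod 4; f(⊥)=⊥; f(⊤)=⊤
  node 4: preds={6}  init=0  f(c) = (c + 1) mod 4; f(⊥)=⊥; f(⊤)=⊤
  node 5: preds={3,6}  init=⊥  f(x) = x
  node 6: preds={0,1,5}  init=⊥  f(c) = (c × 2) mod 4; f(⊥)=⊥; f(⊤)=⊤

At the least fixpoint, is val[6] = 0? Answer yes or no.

Worklist (7 pops):
  #1 pop 0: in=⊥ → ⊥ (no change)
  #2 pop 1: in=⊥ → ⊥ (no change)
  #3 pop 2: in=⊥ → ⊥ (no change)
  #4 pop 3: in=⊥ → ⊥ (no change)
  #5 pop 4: in=⊥ → 0 (no change)
  #6 pop 5: in=⊥ → ⊥ (no change)
  #7 pop 6: in=⊥ → ⊥ (no change)

Fixpoint:
  val[0] = ⊥
  val[1] = ⊥
  val[2] = ⊥
  val[3] = ⊥
  val[4] = 0
  val[5] = ⊥
  val[6] = ⊥

no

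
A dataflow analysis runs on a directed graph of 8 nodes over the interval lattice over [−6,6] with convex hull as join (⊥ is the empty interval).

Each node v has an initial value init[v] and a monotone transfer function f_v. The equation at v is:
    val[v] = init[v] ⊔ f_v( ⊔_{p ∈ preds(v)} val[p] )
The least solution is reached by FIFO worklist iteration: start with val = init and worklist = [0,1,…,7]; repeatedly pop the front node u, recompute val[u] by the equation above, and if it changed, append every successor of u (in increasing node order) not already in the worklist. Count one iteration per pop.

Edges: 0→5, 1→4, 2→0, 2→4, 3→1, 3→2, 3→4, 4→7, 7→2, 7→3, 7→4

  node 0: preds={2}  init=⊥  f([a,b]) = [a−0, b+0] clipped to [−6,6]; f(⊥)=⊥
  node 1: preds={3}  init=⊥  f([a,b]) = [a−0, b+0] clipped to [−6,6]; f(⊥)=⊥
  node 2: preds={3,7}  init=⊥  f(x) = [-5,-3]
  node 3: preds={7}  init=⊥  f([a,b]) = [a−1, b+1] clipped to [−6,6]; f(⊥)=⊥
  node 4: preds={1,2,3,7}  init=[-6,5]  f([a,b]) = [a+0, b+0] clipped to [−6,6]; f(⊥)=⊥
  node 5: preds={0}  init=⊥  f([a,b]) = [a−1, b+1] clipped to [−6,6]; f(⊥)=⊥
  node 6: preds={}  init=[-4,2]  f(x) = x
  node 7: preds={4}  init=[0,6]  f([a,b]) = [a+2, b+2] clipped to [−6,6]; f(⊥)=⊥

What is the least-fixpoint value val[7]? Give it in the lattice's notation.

Worklist (17 pops):
  #1 pop 0: in=⊥ → ⊥ (no change)
  #2 pop 1: in=⊥ → ⊥ (no change)
  #3 pop 2: in=[0,6] → [-5,-3] (was ⊥); enqueue [0]
  #4 pop 3: in=[0,6] → [-1,6] (was ⊥); enqueue [1,2]
  #5 pop 4: in=[-5,6] → [-6,6] (was [-6,5]); enqueue []
  #6 pop 5: in=⊥ → ⊥ (no change)
  #7 pop 6: in=⊥ → [-4,2] (no change)
  #8 pop 7: in=[-6,6] → [-4,6] (was [0,6]); enqueue [3,4]
  #9 pop 0: in=[-5,-3] → [-5,-3] (was ⊥); enqueue [5]
  #10 pop 1: in=[-1,6] → [-1,6] (was ⊥); enqueue []
  #11 pop 2: in=[-4,6] → [-5,-3] (no change)
  #12 pop 3: in=[-4,6] → [-5,6] (was [-1,6]); enqueue [1,2]
  #13 pop 4: in=[-5,6] → [-6,6] (no change)
  #14 pop 5: in=[-5,-3] → [-6,-2] (was ⊥); enqueue []
  #15 pop 1: in=[-5,6] → [-5,6] (was [-1,6]); enqueue [4]
  #16 pop 2: in=[-5,6] → [-5,-3] (no change)
  #17 pop 4: in=[-5,6] → [-6,6] (no change)

Fixpoint:
  val[0] = [-5,-3]
  val[1] = [-5,6]
  val[2] = [-5,-3]
  val[3] = [-5,6]
  val[4] = [-6,6]
  val[5] = [-6,-2]
  val[6] = [-4,2]
  val[7] = [-4,6]

[-4,6]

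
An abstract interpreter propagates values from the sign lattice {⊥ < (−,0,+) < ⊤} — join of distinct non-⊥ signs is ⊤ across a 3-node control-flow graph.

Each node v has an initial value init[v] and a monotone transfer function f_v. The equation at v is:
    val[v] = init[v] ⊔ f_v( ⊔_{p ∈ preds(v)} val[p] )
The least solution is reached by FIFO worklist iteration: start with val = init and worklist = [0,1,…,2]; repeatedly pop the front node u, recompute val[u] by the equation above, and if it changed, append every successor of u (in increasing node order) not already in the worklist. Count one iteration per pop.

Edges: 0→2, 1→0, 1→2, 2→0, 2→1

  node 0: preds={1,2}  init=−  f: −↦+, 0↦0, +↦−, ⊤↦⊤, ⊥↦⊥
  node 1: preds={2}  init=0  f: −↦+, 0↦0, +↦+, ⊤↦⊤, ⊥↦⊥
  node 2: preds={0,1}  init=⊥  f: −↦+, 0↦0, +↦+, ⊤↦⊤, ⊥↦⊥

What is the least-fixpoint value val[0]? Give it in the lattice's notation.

Worklist (7 pops):
  #1 pop 0: in=0 → ⊤ (was −); enqueue []
  #2 pop 1: in=⊥ → 0 (no change)
  #3 pop 2: in=⊤ → ⊤ (was ⊥); enqueue [0,1]
  #4 pop 0: in=⊤ → ⊤ (no change)
  #5 pop 1: in=⊤ → ⊤ (was 0); enqueue [0,2]
  #6 pop 0: in=⊤ → ⊤ (no change)
  #7 pop 2: in=⊤ → ⊤ (no change)

Fixpoint:
  val[0] = ⊤
  val[1] = ⊤
  val[2] = ⊤

⊤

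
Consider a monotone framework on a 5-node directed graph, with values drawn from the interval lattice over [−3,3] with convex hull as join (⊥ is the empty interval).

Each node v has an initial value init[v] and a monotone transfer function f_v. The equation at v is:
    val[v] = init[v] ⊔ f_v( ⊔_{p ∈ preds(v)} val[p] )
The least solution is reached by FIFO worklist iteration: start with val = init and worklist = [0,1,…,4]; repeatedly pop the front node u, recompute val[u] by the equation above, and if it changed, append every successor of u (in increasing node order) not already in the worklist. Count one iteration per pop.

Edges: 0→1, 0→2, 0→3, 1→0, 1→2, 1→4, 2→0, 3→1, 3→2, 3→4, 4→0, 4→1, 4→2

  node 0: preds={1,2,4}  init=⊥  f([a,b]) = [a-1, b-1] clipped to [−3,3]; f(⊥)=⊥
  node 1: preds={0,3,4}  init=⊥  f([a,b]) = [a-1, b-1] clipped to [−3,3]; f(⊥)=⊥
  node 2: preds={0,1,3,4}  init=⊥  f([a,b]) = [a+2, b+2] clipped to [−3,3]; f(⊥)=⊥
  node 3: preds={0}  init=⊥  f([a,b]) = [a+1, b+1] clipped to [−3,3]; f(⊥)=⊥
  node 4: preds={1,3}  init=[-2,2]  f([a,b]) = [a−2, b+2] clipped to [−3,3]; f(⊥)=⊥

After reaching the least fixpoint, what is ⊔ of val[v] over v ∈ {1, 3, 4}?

[-3,3]

Iteration log — 13 steps:
  step 1. node 0  ⊔preds=[-2,2]  new=[-3,1]  old=⊥  +wl: 
  step 2. node 1  ⊔preds=[-3,2]  new=[-3,1]  old=⊥  +wl: 0
  step 3. node 2  ⊔preds=[-3,2]  new=[-1,3]  old=⊥  +wl: 
  step 4. node 3  ⊔preds=[-3,1]  new=[-2,2]  old=⊥  +wl: 1,2
  step 5. node 4  ⊔preds=[-3,2]  new=[-3,3]  old=[-2,2]  +wl: 
  step 6. node 0  ⊔preds=[-3,3]  new=[-3,2]  old=[-3,1]  +wl: 3
  step 7. node 1  ⊔preds=[-3,3]  new=[-3,2]  old=[-3,1]  +wl: 0,4
  step 8. node 2  ⊔preds=[-3,3]  new=[-1,3]  stable
  step 9. node 3  ⊔preds=[-3,2]  new=[-2,3]  old=[-2,2]  +wl: 1,2
  step 10. node 0  ⊔preds=[-3,3]  new=[-3,2]  stable
  step 11. node 4  ⊔preds=[-3,3]  new=[-3,3]  stable
  step 12. node 1  ⊔preds=[-3,3]  new=[-3,2]  stable
  step 13. node 2  ⊔preds=[-3,3]  new=[-1,3]  stable

Least fixpoint reached:
  node 0: [-3,2]
  node 1: [-3,2]
  node 2: [-1,3]
  node 3: [-2,3]
  node 4: [-3,3]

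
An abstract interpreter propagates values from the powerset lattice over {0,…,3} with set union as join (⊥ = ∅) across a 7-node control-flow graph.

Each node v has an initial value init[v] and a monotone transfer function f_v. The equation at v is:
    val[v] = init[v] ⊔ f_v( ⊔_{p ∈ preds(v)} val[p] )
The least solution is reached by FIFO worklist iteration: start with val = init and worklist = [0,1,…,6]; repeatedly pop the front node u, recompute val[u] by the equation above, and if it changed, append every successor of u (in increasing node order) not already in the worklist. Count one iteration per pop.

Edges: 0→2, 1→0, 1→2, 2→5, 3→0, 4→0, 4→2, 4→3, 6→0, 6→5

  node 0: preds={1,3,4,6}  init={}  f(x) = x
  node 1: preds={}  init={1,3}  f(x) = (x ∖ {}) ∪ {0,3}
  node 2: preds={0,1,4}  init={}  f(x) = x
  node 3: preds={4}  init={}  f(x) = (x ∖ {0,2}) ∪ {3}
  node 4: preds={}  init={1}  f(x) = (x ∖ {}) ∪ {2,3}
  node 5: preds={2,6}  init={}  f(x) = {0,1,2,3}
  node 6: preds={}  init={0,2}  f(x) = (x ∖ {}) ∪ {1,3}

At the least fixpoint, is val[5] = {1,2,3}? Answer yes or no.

Iteration log — 11 steps:
  step 1. node 0  ⊔preds={0,1,2,3}  new={0,1,2,3}  old={}  +wl: 
  step 2. node 1  ⊔preds={}  new={0,1,3}  old={1,3}  +wl: 0
  step 3. node 2  ⊔preds={0,1,2,3}  new={0,1,2,3}  old={}  +wl: 
  step 4. node 3  ⊔preds={1}  new={1,3}  old={}  +wl: 
  step 5. node 4  ⊔preds={}  new={1,2,3}  old={1}  +wl: 2,3
  step 6. node 5  ⊔preds={0,1,2,3}  new={0,1,2,3}  old={}  +wl: 
  step 7. node 6  ⊔preds={}  new={0,1,2,3}  old={0,2}  +wl: 5
  step 8. node 0  ⊔preds={0,1,2,3}  new={0,1,2,3}  stable
  step 9. node 2  ⊔preds={0,1,2,3}  new={0,1,2,3}  stable
  step 10. node 3  ⊔preds={1,2,3}  new={1,3}  stable
  step 11. node 5  ⊔preds={0,1,2,3}  new={0,1,2,3}  stable

Least fixpoint reached:
  node 0: {0,1,2,3}
  node 1: {0,1,3}
  node 2: {0,1,2,3}
  node 3: {1,3}
  node 4: {1,2,3}
  node 5: {0,1,2,3}
  node 6: {0,1,2,3}

no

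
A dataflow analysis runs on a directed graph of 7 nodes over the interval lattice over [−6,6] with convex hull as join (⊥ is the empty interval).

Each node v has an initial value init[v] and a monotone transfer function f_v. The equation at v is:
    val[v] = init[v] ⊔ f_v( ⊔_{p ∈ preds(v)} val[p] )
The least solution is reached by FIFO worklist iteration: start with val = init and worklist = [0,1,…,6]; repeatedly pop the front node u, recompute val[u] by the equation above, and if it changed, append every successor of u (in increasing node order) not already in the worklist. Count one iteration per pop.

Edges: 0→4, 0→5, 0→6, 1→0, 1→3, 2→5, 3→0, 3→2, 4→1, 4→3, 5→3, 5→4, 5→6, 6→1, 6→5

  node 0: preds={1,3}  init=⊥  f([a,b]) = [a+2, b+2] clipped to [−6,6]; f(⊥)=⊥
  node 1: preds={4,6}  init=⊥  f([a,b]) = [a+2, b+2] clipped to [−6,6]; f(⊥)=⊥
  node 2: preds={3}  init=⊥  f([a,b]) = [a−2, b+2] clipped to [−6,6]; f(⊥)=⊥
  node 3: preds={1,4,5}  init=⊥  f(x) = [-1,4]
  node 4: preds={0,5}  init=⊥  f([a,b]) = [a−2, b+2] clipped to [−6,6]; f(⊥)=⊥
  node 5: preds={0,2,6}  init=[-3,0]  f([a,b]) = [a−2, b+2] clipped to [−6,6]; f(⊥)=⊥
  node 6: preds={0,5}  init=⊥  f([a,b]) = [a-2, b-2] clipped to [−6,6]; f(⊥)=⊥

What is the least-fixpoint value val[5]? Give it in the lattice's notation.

Trace (25 dequeues):
  [1] u=0 | in ⊥ | out ⊥ | ==
  [2] u=1 | in ⊥ | out ⊥ | ==
  [3] u=2 | in ⊥ | out ⊥ | ==
  [4] u=3 | in [-3,0] | out [-1,4] | prev ⊥ | push {0,2}
  [5] u=4 | in [-3,0] | out [-5,2] | prev ⊥ | push {1,3}
  [6] u=5 | in ⊥ | out [-3,0] | ==
  [7] u=6 | in [-3,0] | out [-5,-2] | prev ⊥ | push {5}
  [8] u=0 | in [-1,4] | out [1,6] | prev ⊥ | push {4,6}
  [9] u=2 | in [-1,4] | out [-3,6] | prev ⊥ | push {}
  [10] u=1 | in [-5,2] | out [-3,4] | prev ⊥ | push {0}
  [11] u=3 | in [-5,4] | out [-1,4] | ==
  [12] u=5 | in [-5,6] | out [-6,6] | prev [-3,0] | push {3}
  [13] u=4 | in [-6,6] | out [-6,6] | prev [-5,2] | push {1}
  [14] u=6 | in [-6,6] | out [-6,4] | prev [-5,-2] | push {5}
  [15] u=0 | in [-3,4] | out [-1,6] | prev [1,6] | push {4,6}
  [16] u=3 | in [-6,6] | out [-1,4] | ==
  [17] u=1 | in [-6,6] | out [-4,6] | prev [-3,4] | push {0,3}
  [18] u=5 | in [-6,6] | out [-6,6] | ==
  [19] u=4 | in [-6,6] | out [-6,6] | ==
  [20] u=6 | in [-6,6] | out [-6,4] | ==
  [21] u=0 | in [-4,6] | out [-2,6] | prev [-1,6] | push {4,5,6}
  [22] u=3 | in [-6,6] | out [-1,4] | ==
  [23] u=4 | in [-6,6] | out [-6,6] | ==
  [24] u=5 | in [-6,6] | out [-6,6] | ==
  [25] u=6 | in [-6,6] | out [-6,4] | ==

Converged values:
  [0] [-2,6]
  [1] [-4,6]
  [2] [-3,6]
  [3] [-1,4]
  [4] [-6,6]
  [5] [-6,6]
  [6] [-6,4]

[-6,6]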